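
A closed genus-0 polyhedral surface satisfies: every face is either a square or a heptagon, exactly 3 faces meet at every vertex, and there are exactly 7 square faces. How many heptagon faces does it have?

2

Let x be the number of heptagons; then F = 7 + x.
Edge–face incidences: 2E = 4·7 + 7·x = 28 + 7x.
Every vertex has degree 3, so 3V = 2E.
Euler: V − E + F = 2 ⇒ (2E)/3 − E + (7 + x) = 2.
Multiply by 6: 2·(2E) − 3·(2E) + 6·(7 + x) = 12, i.e. 42 + 6x − (28 + 7x) = 12.
Collecting terms: −x + 14 = 12, so −x = −2, so x = 2.
Then 2E = 28 + 7·2 = 42, so E = 21, V = 2E/3 = 14, F = 7 + 2 = 9.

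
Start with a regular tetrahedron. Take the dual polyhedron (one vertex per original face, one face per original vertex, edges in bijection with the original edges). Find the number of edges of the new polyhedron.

6

The base solid has V = 4, E = 6, F = 4.
The dual swaps V and F and preserves E: V′ = F = 4, E′ = E = 6, F′ = V = 4.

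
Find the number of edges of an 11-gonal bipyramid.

33

A bipyramid over an n-gon has 2n triangular faces and n + 2 vertices: V = 11 + 2 = 13, E = 3·11 = 33, F = 2·11 = 22.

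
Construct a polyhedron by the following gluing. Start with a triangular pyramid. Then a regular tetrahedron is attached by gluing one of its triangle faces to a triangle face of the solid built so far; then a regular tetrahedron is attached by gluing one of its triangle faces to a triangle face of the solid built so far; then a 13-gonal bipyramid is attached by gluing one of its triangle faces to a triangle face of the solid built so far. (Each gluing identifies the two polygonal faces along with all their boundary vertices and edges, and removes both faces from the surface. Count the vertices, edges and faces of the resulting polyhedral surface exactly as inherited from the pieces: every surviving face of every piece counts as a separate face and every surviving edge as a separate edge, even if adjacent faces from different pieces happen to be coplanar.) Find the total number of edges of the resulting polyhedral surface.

A triangular pyramid: V=4, E=6, F=4.
Attach a regular tetrahedron (V=4, E=6, F=4) along a 3-gon: merge 3 vertices and 3 edges, delete both glued faces → V=5, E=9, F=6.
Attach a regular tetrahedron (V=4, E=6, F=4) along a 3-gon: merge 3 vertices and 3 edges, delete both glued faces → V=6, E=12, F=8.
Attach a 13-gonal bipyramid (V=15, E=39, F=26) along a 3-gon: merge 3 vertices and 3 edges, delete both glued faces → V=18, E=48, F=32.
Check: V − E + F = 18 − 48 + 32 = 2.

48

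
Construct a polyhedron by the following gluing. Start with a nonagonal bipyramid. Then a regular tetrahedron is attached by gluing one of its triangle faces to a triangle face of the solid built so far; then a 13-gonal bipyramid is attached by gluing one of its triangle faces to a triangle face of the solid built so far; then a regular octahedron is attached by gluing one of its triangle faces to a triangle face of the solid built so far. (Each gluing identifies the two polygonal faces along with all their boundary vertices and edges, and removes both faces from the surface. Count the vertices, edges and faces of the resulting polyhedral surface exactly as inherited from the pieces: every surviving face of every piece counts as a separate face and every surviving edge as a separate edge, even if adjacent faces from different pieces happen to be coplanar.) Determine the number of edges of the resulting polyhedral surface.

A nonagonal bipyramid: V=11, E=27, F=18.
Attach a regular tetrahedron (V=4, E=6, F=4) along a 3-gon: merge 3 vertices and 3 edges, delete both glued faces → V=12, E=30, F=20.
Attach a 13-gonal bipyramid (V=15, E=39, F=26) along a 3-gon: merge 3 vertices and 3 edges, delete both glued faces → V=24, E=66, F=44.
Attach a regular octahedron (V=6, E=12, F=8) along a 3-gon: merge 3 vertices and 3 edges, delete both glued faces → V=27, E=75, F=50.
Check: V − E + F = 27 − 75 + 50 = 2.

75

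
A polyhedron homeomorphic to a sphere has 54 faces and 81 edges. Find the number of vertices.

Here V − E + F = 2.
V = 2 + E − F = 2 + 81 − 54 = 29.

29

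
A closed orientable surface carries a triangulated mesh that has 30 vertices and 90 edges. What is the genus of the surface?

1

Every face is a triangle and each edge borders two faces, so 3F = 2·90, giving F = 60.
χ = V − E + F = 30 − 90 + 60 = 0.
For a closed orientable surface χ = 2 − 2g, so g = (2 − (0))/2 = 1.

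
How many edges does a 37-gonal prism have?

111

A prism on an n-gon has two n-gon bases and n rectangular sides: V = 2·37 = 74, E = 3·37 = 111, F = 37 + 2 = 39.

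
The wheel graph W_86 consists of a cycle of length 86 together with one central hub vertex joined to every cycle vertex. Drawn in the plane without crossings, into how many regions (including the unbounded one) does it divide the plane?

W_86 has V = 86 + 1 = 87 vertices and E = 2·86 = 172 edges.
By Euler's formula F = 2 − V + E = 2 − 87 + 172 = 87.

87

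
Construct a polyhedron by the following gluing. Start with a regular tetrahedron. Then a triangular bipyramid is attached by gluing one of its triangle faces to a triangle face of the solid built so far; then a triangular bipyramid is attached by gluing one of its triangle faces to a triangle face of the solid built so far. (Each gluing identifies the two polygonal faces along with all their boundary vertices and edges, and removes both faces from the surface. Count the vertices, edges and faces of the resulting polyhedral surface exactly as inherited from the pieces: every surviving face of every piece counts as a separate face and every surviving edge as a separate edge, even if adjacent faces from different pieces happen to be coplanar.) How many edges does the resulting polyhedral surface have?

A regular tetrahedron: V=4, E=6, F=4.
Attach a triangular bipyramid (V=5, E=9, F=6) along a 3-gon: merge 3 vertices and 3 edges, delete both glued faces → V=6, E=12, F=8.
Attach a triangular bipyramid (V=5, E=9, F=6) along a 3-gon: merge 3 vertices and 3 edges, delete both glued faces → V=8, E=18, F=12.
Check: V − E + F = 8 − 18 + 12 = 2.

18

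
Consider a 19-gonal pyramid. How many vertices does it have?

A pyramid on an n-gon base has one n-gon and n triangles: V = 19 + 1 = 20, E = 2·19 = 38, F = 19 + 1 = 20.

20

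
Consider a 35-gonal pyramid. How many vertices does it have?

36

A pyramid on an n-gon base has one n-gon and n triangles: V = 35 + 1 = 36, E = 2·35 = 70, F = 35 + 1 = 36.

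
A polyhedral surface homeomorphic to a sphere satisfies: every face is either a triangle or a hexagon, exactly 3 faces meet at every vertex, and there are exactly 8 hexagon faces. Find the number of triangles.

Let x be the number of triangles; then F = 8 + x.
Edge–face incidences: 2E = 6·8 + 3·x = 48 + 3x.
Every vertex has degree 3, so 3V = 2E.
Euler: V − E + F = 2 ⇒ (2E)/3 − E + (8 + x) = 2.
Multiply by 6: 2·(2E) − 3·(2E) + 6·(8 + x) = 12, i.e. 48 + 6x − (48 + 3x) = 12.
Collecting terms: 3x = 12, so x = 4.
Then 2E = 48 + 3·4 = 60, so E = 30, V = 2E/3 = 20, F = 8 + 4 = 12.

4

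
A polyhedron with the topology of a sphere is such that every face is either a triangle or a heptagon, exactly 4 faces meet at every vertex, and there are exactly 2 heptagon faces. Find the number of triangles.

14

Let x be the number of triangles; then F = 2 + x.
Edge–face incidences: 2E = 7·2 + 3·x = 14 + 3x.
Every vertex has degree 4, so 4V = 2E.
Euler: V − E + F = 2 ⇒ (2E)/4 − E + (2 + x) = 2.
Multiply by 8: 2·(2E) − 4·(2E) + 8·(2 + x) = 16, i.e. 16 + 8x − 2·(14 + 3x) = 16.
Collecting terms: 2x − 12 = 16, so 2x = 28, so x = 14.
Then 2E = 14 + 3·14 = 56, so E = 28, V = 2E/4 = 14, F = 2 + 14 = 16.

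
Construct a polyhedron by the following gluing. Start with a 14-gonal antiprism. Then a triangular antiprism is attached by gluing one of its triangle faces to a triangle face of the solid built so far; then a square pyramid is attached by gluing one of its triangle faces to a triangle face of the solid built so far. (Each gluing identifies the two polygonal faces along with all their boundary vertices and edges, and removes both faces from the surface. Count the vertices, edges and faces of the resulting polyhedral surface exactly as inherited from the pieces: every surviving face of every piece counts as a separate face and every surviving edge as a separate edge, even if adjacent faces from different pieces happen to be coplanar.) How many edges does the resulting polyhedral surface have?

A 14-gonal antiprism: V=28, E=56, F=30.
Attach a triangular antiprism (V=6, E=12, F=8) along a 3-gon: merge 3 vertices and 3 edges, delete both glued faces → V=31, E=65, F=36.
Attach a square pyramid (V=5, E=8, F=5) along a 3-gon: merge 3 vertices and 3 edges, delete both glued faces → V=33, E=70, F=39.
Check: V − E + F = 33 − 70 + 39 = 2.

70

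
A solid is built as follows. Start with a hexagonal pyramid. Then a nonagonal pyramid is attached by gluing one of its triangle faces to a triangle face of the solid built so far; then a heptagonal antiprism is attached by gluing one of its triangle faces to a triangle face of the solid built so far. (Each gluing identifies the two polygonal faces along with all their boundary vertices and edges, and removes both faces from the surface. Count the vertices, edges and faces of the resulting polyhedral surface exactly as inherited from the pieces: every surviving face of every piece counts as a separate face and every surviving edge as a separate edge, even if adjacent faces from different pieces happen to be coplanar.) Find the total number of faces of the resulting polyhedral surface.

29

A hexagonal pyramid: V=7, E=12, F=7.
Attach a nonagonal pyramid (V=10, E=18, F=10) along a 3-gon: merge 3 vertices and 3 edges, delete both glued faces → V=14, E=27, F=15.
Attach a heptagonal antiprism (V=14, E=28, F=16) along a 3-gon: merge 3 vertices and 3 edges, delete both glued faces → V=25, E=52, F=29.
Check: V − E + F = 25 − 52 + 29 = 2.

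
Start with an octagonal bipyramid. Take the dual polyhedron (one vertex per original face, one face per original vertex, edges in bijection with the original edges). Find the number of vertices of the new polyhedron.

The base solid has V = 10, E = 24, F = 16.
The dual swaps V and F and preserves E: V′ = F = 16, E′ = E = 24, F′ = V = 10.

16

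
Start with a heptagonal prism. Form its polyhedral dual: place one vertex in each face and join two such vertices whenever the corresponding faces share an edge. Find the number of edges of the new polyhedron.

21

The base solid has V = 14, E = 21, F = 9.
The dual swaps V and F and preserves E: V′ = F = 9, E′ = E = 21, F′ = V = 14.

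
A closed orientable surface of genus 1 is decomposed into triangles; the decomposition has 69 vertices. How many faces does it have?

138

χ = 2 − 2·1 = 0, and every face is a triangle so 3F = 2E.
V − E + F = 0 with E = 3F/2 gives 69 − (3/2 − 1)·F = 0, so F = 138 and E = 207.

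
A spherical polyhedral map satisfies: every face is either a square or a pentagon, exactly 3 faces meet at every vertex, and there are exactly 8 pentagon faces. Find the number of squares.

2

Let x be the number of squares; then F = 8 + x.
Edge–face incidences: 2E = 5·8 + 4·x = 40 + 4x.
Every vertex has degree 3, so 3V = 2E.
Euler: V − E + F = 2 ⇒ (2E)/3 − E + (8 + x) = 2.
Multiply by 6: 2·(2E) − 3·(2E) + 6·(8 + x) = 12, i.e. 48 + 6x − (40 + 4x) = 12.
Collecting terms: 2x + 8 = 12, so 2x = 4, so x = 2.
Then 2E = 40 + 4·2 = 48, so E = 24, V = 2E/3 = 16, F = 8 + 2 = 10.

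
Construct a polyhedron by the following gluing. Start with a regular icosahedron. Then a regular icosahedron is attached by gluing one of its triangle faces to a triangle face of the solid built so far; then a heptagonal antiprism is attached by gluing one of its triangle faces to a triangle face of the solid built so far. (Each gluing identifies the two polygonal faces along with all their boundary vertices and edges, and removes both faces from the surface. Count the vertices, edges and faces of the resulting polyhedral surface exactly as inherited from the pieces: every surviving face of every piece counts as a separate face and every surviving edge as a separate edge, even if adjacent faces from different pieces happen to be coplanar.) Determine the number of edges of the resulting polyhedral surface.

82

A regular icosahedron: V=12, E=30, F=20.
Attach a regular icosahedron (V=12, E=30, F=20) along a 3-gon: merge 3 vertices and 3 edges, delete both glued faces → V=21, E=57, F=38.
Attach a heptagonal antiprism (V=14, E=28, F=16) along a 3-gon: merge 3 vertices and 3 edges, delete both glued faces → V=32, E=82, F=52.
Check: V − E + F = 32 − 82 + 52 = 2.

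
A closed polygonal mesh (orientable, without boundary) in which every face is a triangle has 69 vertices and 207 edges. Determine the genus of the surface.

Every face is a triangle and each edge borders two faces, so 3F = 2·207, giving F = 138.
χ = V − E + F = 69 − 207 + 138 = 0.
For a closed orientable surface χ = 2 − 2g, so g = (2 − (0))/2 = 1.

1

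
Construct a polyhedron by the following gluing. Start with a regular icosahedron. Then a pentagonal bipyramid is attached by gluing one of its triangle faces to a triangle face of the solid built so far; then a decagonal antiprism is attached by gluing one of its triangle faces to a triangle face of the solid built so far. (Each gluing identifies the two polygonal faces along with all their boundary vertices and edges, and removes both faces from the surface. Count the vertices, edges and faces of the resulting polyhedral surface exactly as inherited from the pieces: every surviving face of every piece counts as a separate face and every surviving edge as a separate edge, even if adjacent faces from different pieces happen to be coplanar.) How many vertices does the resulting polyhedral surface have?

A regular icosahedron: V=12, E=30, F=20.
Attach a pentagonal bipyramid (V=7, E=15, F=10) along a 3-gon: merge 3 vertices and 3 edges, delete both glued faces → V=16, E=42, F=28.
Attach a decagonal antiprism (V=20, E=40, F=22) along a 3-gon: merge 3 vertices and 3 edges, delete both glued faces → V=33, E=79, F=48.
Check: V − E + F = 33 − 79 + 48 = 2.

33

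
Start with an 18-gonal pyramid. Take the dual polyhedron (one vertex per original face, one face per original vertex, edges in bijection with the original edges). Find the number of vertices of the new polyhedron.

19

The base solid has V = 19, E = 36, F = 19.
The dual swaps V and F and preserves E: V′ = F = 19, E′ = E = 36, F′ = V = 19.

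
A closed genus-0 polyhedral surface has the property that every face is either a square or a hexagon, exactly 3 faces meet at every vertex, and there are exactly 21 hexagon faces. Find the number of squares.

6

Let x be the number of squares; then F = 21 + x.
Edge–face incidences: 2E = 6·21 + 4·x = 126 + 4x.
Every vertex has degree 3, so 3V = 2E.
Euler: V − E + F = 2 ⇒ (2E)/3 − E + (21 + x) = 2.
Multiply by 6: 2·(2E) − 3·(2E) + 6·(21 + x) = 12, i.e. 126 + 6x − (126 + 4x) = 12.
Collecting terms: 2x = 12, so x = 6.
Then 2E = 126 + 4·6 = 150, so E = 75, V = 2E/3 = 50, F = 21 + 6 = 27.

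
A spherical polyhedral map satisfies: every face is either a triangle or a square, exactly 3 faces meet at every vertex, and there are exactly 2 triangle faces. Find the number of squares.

3

Let x be the number of squares; then F = 2 + x.
Edge–face incidences: 2E = 3·2 + 4·x = 6 + 4x.
Every vertex has degree 3, so 3V = 2E.
Euler: V − E + F = 2 ⇒ (2E)/3 − E + (2 + x) = 2.
Multiply by 6: 2·(2E) − 3·(2E) + 6·(2 + x) = 12, i.e. 12 + 6x − (6 + 4x) = 12.
Collecting terms: 2x + 6 = 12, so 2x = 6, so x = 3.
Then 2E = 6 + 4·3 = 18, so E = 9, V = 2E/3 = 6, F = 2 + 3 = 5.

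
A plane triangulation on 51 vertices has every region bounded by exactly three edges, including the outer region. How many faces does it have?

98

In a plane triangulation 3F = 2E and V − E + F = 2, so F = 2V − 4 = 2·51 − 4 = 98.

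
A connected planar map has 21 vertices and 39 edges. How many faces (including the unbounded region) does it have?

Euler's formula for a connected plane graph: V − E + F = 2, so F = 2 − 21 + 39 = 20.

20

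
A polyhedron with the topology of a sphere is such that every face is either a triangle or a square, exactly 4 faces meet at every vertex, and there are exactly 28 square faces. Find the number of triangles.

Let x be the number of triangles; then F = 28 + x.
Edge–face incidences: 2E = 4·28 + 3·x = 112 + 3x.
Every vertex has degree 4, so 4V = 2E.
Euler: V − E + F = 2 ⇒ (2E)/4 − E + (28 + x) = 2.
Multiply by 8: 2·(2E) − 4·(2E) + 8·(28 + x) = 16, i.e. 224 + 8x − 2·(112 + 3x) = 16.
Collecting terms: 2x = 16, so x = 8.
Then 2E = 112 + 3·8 = 136, so E = 68, V = 2E/4 = 34, F = 28 + 8 = 36.

8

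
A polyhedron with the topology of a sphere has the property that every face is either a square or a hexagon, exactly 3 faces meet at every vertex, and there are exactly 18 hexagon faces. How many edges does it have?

66

Let x be the number of squares; then F = 18 + x.
Edge–face incidences: 2E = 6·18 + 4·x = 108 + 4x.
Every vertex has degree 3, so 3V = 2E.
Euler: V − E + F = 2 ⇒ (2E)/3 − E + (18 + x) = 2.
Multiply by 6: 2·(2E) − 3·(2E) + 6·(18 + x) = 12, i.e. 108 + 6x − (108 + 4x) = 12.
Collecting terms: 2x = 12, so x = 6.
Then 2E = 108 + 4·6 = 132, so E = 66, V = 2E/3 = 44, F = 18 + 6 = 24.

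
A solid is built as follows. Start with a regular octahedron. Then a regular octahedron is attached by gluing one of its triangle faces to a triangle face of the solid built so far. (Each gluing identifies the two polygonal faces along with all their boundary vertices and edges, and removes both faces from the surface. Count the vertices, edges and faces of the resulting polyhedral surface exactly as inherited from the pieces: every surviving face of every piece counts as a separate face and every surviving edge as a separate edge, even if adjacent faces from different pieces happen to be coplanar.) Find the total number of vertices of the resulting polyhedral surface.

9

A regular octahedron: V=6, E=12, F=8.
Attach a regular octahedron (V=6, E=12, F=8) along a 3-gon: merge 3 vertices and 3 edges, delete both glued faces → V=9, E=21, F=14.
Check: V − E + F = 9 − 21 + 14 = 2.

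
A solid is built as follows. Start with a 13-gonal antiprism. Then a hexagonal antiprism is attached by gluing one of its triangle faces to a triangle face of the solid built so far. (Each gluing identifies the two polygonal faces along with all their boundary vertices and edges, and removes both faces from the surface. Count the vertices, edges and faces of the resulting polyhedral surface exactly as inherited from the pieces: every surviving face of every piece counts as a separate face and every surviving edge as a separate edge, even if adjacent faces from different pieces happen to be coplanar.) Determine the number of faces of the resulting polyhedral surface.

A 13-gonal antiprism: V=26, E=52, F=28.
Attach a hexagonal antiprism (V=12, E=24, F=14) along a 3-gon: merge 3 vertices and 3 edges, delete both glued faces → V=35, E=73, F=40.
Check: V − E + F = 35 − 73 + 40 = 2.

40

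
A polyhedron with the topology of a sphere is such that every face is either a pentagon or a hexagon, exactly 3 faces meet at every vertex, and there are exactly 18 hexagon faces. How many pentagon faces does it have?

Let x be the number of pentagons; then F = 18 + x.
Edge–face incidences: 2E = 6·18 + 5·x = 108 + 5x.
Every vertex has degree 3, so 3V = 2E.
Euler: V − E + F = 2 ⇒ (2E)/3 − E + (18 + x) = 2.
Multiply by 6: 2·(2E) − 3·(2E) + 6·(18 + x) = 12, i.e. 108 + 6x − (108 + 5x) = 12.
Collecting terms: x = 12.
Then 2E = 108 + 5·12 = 168, so E = 84, V = 2E/3 = 56, F = 18 + 12 = 30.

12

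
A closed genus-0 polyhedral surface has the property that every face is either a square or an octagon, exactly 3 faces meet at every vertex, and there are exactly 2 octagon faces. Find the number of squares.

Let x be the number of squares; then F = 2 + x.
Edge–face incidences: 2E = 8·2 + 4·x = 16 + 4x.
Every vertex has degree 3, so 3V = 2E.
Euler: V − E + F = 2 ⇒ (2E)/3 − E + (2 + x) = 2.
Multiply by 6: 2·(2E) − 3·(2E) + 6·(2 + x) = 12, i.e. 12 + 6x − (16 + 4x) = 12.
Collecting terms: 2x − 4 = 12, so 2x = 16, so x = 8.
Then 2E = 16 + 4·8 = 48, so E = 24, V = 2E/3 = 16, F = 2 + 8 = 10.

8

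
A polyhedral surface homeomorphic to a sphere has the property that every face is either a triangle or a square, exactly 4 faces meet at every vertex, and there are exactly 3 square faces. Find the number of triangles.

8

Let x be the number of triangles; then F = 3 + x.
Edge–face incidences: 2E = 4·3 + 3·x = 12 + 3x.
Every vertex has degree 4, so 4V = 2E.
Euler: V − E + F = 2 ⇒ (2E)/4 − E + (3 + x) = 2.
Multiply by 8: 2·(2E) − 4·(2E) + 8·(3 + x) = 16, i.e. 24 + 8x − 2·(12 + 3x) = 16.
Collecting terms: 2x = 16, so x = 8.
Then 2E = 12 + 3·8 = 36, so E = 18, V = 2E/4 = 9, F = 3 + 8 = 11.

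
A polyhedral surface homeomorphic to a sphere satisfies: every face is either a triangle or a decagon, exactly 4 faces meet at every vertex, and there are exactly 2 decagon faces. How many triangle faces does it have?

Let x be the number of triangles; then F = 2 + x.
Edge–face incidences: 2E = 10·2 + 3·x = 20 + 3x.
Every vertex has degree 4, so 4V = 2E.
Euler: V − E + F = 2 ⇒ (2E)/4 − E + (2 + x) = 2.
Multiply by 8: 2·(2E) − 4·(2E) + 8·(2 + x) = 16, i.e. 16 + 8x − 2·(20 + 3x) = 16.
Collecting terms: 2x − 24 = 16, so 2x = 40, so x = 20.
Then 2E = 20 + 3·20 = 80, so E = 40, V = 2E/4 = 20, F = 2 + 20 = 22.

20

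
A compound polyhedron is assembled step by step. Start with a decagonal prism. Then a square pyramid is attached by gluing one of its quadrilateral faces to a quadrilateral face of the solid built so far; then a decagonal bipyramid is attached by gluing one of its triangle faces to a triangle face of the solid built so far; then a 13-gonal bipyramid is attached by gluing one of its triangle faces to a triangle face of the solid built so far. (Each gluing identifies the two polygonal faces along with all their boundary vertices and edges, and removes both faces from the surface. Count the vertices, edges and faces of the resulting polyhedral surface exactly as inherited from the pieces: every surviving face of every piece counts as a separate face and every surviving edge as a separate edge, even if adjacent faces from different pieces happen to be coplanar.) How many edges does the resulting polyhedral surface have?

A decagonal prism: V=20, E=30, F=12.
Attach a square pyramid (V=5, E=8, F=5) along a 4-gon: merge 4 vertices and 4 edges, delete both glued faces → V=21, E=34, F=15.
Attach a decagonal bipyramid (V=12, E=30, F=20) along a 3-gon: merge 3 vertices and 3 edges, delete both glued faces → V=30, E=61, F=33.
Attach a 13-gonal bipyramid (V=15, E=39, F=26) along a 3-gon: merge 3 vertices and 3 edges, delete both glued faces → V=42, E=97, F=57.
Check: V − E + F = 42 − 97 + 57 = 2.

97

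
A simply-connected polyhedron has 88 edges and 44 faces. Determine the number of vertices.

Here V − E + F = 2.
V = 2 + E − F = 2 + 88 − 44 = 46.

46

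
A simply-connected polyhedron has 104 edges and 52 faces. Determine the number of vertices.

54

Here V − E + F = 2.
V = 2 + E − F = 2 + 104 − 52 = 54.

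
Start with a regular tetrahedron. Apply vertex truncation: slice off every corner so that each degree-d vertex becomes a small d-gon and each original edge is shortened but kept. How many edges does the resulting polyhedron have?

The base solid has V = 4, E = 6, F = 4.
Truncation replaces each original edge-end by a new vertex, so V′ = 2E = 12.
Each original edge survives, and each old vertex of degree d contributes d new edges; summing degrees gives Σd = 2E, so E′ = E + 2E = 3E = 18.
Each original face survives and each original vertex becomes one new face: F′ = F + V = 8.

18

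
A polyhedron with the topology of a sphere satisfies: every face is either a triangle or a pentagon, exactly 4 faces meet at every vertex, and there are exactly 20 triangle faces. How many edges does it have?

60

Let x be the number of pentagons; then F = 20 + x.
Edge–face incidences: 2E = 3·20 + 5·x = 60 + 5x.
Every vertex has degree 4, so 4V = 2E.
Euler: V − E + F = 2 ⇒ (2E)/4 − E + (20 + x) = 2.
Multiply by 8: 2·(2E) − 4·(2E) + 8·(20 + x) = 16, i.e. 160 + 8x − 2·(60 + 5x) = 16.
Collecting terms: −2x + 40 = 16, so −2x = −24, so x = 12.
Then 2E = 60 + 5·12 = 120, so E = 60, V = 2E/4 = 30, F = 20 + 12 = 32.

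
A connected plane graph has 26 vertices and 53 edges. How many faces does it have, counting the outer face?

Euler's formula for a connected plane graph: V − E + F = 2, so F = 2 − 26 + 53 = 29.

29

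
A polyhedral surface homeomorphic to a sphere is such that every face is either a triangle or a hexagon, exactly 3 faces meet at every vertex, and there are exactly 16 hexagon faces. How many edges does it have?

Let x be the number of triangles; then F = 16 + x.
Edge–face incidences: 2E = 6·16 + 3·x = 96 + 3x.
Every vertex has degree 3, so 3V = 2E.
Euler: V − E + F = 2 ⇒ (2E)/3 − E + (16 + x) = 2.
Multiply by 6: 2·(2E) − 3·(2E) + 6·(16 + x) = 12, i.e. 96 + 6x − (96 + 3x) = 12.
Collecting terms: 3x = 12, so x = 4.
Then 2E = 96 + 3·4 = 108, so E = 54, V = 2E/3 = 36, F = 16 + 4 = 20.

54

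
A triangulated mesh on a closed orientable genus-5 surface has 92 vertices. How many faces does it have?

χ = 2 − 2·5 = -8, and every face is a triangle so 3F = 2E.
V − E + F = -8 with E = 3F/2 gives 92 − (3/2 − 1)·F = -8, so F = 200 and E = 300.

200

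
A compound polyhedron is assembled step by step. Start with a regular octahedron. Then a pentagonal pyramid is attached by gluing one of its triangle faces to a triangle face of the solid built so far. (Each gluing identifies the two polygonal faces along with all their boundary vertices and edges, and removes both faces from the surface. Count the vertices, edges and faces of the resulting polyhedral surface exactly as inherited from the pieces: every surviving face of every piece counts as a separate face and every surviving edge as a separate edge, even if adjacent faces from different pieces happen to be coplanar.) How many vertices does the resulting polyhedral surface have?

9

A regular octahedron: V=6, E=12, F=8.
Attach a pentagonal pyramid (V=6, E=10, F=6) along a 3-gon: merge 3 vertices and 3 edges, delete both glued faces → V=9, E=19, F=12.
Check: V − E + F = 9 − 19 + 12 = 2.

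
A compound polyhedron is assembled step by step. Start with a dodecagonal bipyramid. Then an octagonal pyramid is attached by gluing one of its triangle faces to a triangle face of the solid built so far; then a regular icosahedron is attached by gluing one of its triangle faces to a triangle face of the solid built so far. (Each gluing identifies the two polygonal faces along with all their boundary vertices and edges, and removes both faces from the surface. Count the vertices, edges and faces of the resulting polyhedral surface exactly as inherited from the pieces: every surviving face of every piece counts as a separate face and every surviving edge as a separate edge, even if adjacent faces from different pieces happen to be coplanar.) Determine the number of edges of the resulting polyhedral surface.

76

A dodecagonal bipyramid: V=14, E=36, F=24.
Attach an octagonal pyramid (V=9, E=16, F=9) along a 3-gon: merge 3 vertices and 3 edges, delete both glued faces → V=20, E=49, F=31.
Attach a regular icosahedron (V=12, E=30, F=20) along a 3-gon: merge 3 vertices and 3 edges, delete both glued faces → V=29, E=76, F=49.
Check: V − E + F = 29 − 76 + 49 = 2.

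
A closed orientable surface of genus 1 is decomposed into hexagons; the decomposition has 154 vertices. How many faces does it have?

χ = 2 − 2·1 = 0, and every face is a hexagon so 6F = 2E.
V − E + F = 0 with E = 6F/2 gives 154 − (6/2 − 1)·F = 0, so F = 77 and E = 231.

77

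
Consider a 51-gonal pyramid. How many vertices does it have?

A pyramid on an n-gon base has one n-gon and n triangles: V = 51 + 1 = 52, E = 2·51 = 102, F = 51 + 1 = 52.

52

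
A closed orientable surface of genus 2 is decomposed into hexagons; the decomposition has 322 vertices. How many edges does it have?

486

χ = 2 − 2·2 = -2, and every face is a hexagon so 6F = 2E.
V − E + F = -2 with E = 6F/2 gives 322 − (6/2 − 1)·F = -2, so F = 162 and E = 486.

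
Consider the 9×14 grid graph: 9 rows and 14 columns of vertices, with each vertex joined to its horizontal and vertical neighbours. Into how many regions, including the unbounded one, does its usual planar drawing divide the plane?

105

The grid has V = 9·14 = 126 vertices and E = 9·13 + 14·8 = 229 edges.
F = 2 − V + E = 2 − 126 + 229 = 105.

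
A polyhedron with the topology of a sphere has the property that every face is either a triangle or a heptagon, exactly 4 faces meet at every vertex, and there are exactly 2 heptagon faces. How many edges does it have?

Let x be the number of triangles; then F = 2 + x.
Edge–face incidences: 2E = 7·2 + 3·x = 14 + 3x.
Every vertex has degree 4, so 4V = 2E.
Euler: V − E + F = 2 ⇒ (2E)/4 − E + (2 + x) = 2.
Multiply by 8: 2·(2E) − 4·(2E) + 8·(2 + x) = 16, i.e. 16 + 8x − 2·(14 + 3x) = 16.
Collecting terms: 2x − 12 = 16, so 2x = 28, so x = 14.
Then 2E = 14 + 3·14 = 56, so E = 28, V = 2E/4 = 14, F = 2 + 14 = 16.

28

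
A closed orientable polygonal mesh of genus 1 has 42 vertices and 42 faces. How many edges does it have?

84

For a closed orientable surface of genus 1, χ = 2 − 2·1 = 0.
E = V + F − (0) = 42 + 42 − (0) = 84.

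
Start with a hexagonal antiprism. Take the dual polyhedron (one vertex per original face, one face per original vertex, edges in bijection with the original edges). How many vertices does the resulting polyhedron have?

14

The base solid has V = 12, E = 24, F = 14.
The dual swaps V and F and preserves E: V′ = F = 14, E′ = E = 24, F′ = V = 12.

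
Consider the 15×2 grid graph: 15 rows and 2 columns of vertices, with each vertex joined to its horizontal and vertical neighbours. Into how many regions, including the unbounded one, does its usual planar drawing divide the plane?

15

The grid has V = 15·2 = 30 vertices and E = 15·1 + 2·14 = 43 edges.
F = 2 − V + E = 2 − 30 + 43 = 15.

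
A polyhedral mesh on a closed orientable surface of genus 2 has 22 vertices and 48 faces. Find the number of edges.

72

For a closed orientable surface of genus 2, χ = 2 − 2·2 = -2.
E = V + F − (-2) = 22 + 48 − (-2) = 72.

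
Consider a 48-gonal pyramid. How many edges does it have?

A pyramid on an n-gon base has one n-gon and n triangles: V = 48 + 1 = 49, E = 2·48 = 96, F = 48 + 1 = 49.

96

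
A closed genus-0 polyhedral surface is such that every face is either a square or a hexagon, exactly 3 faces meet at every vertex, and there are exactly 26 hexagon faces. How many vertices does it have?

60

Let x be the number of squares; then F = 26 + x.
Edge–face incidences: 2E = 6·26 + 4·x = 156 + 4x.
Every vertex has degree 3, so 3V = 2E.
Euler: V − E + F = 2 ⇒ (2E)/3 − E + (26 + x) = 2.
Multiply by 6: 2·(2E) − 3·(2E) + 6·(26 + x) = 12, i.e. 156 + 6x − (156 + 4x) = 12.
Collecting terms: 2x = 12, so x = 6.
Then 2E = 156 + 4·6 = 180, so E = 90, V = 2E/3 = 60, F = 26 + 6 = 32.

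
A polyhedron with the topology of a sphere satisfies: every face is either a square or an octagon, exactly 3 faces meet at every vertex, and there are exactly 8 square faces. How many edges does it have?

Let x be the number of octagons; then F = 8 + x.
Edge–face incidences: 2E = 4·8 + 8·x = 32 + 8x.
Every vertex has degree 3, so 3V = 2E.
Euler: V − E + F = 2 ⇒ (2E)/3 − E + (8 + x) = 2.
Multiply by 6: 2·(2E) − 3·(2E) + 6·(8 + x) = 12, i.e. 48 + 6x − (32 + 8x) = 12.
Collecting terms: −2x + 16 = 12, so −2x = −4, so x = 2.
Then 2E = 32 + 8·2 = 48, so E = 24, V = 2E/3 = 16, F = 8 + 2 = 10.

24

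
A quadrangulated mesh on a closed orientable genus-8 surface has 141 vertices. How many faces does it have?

χ = 2 − 2·8 = -14, and every face is a square so 4F = 2E.
V − E + F = -14 with E = 4F/2 gives 141 − (4/2 − 1)·F = -14, so F = 155 and E = 310.

155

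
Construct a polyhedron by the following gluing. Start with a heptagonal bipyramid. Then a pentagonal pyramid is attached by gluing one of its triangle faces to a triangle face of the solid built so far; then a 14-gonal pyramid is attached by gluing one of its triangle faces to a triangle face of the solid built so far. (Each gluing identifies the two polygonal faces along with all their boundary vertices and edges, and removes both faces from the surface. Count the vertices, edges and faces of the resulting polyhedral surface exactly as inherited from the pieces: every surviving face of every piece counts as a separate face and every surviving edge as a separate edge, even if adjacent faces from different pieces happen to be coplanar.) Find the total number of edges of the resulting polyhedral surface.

A heptagonal bipyramid: V=9, E=21, F=14.
Attach a pentagonal pyramid (V=6, E=10, F=6) along a 3-gon: merge 3 vertices and 3 edges, delete both glued faces → V=12, E=28, F=18.
Attach a 14-gonal pyramid (V=15, E=28, F=15) along a 3-gon: merge 3 vertices and 3 edges, delete both glued faces → V=24, E=53, F=31.
Check: V − E + F = 24 − 53 + 31 = 2.

53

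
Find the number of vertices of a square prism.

8

A prism on an n-gon has two n-gon bases and n rectangular sides: V = 2·4 = 8, E = 3·4 = 12, F = 4 + 2 = 6.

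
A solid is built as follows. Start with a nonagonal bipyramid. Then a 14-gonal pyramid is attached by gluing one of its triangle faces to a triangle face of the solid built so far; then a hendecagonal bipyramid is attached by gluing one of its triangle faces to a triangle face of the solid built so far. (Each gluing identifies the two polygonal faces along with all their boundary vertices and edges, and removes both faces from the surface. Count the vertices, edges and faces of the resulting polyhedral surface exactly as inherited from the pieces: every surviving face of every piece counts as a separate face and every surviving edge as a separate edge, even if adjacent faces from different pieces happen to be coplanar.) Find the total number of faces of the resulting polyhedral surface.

51

A nonagonal bipyramid: V=11, E=27, F=18.
Attach a 14-gonal pyramid (V=15, E=28, F=15) along a 3-gon: merge 3 vertices and 3 edges, delete both glued faces → V=23, E=52, F=31.
Attach a hendecagonal bipyramid (V=13, E=33, F=22) along a 3-gon: merge 3 vertices and 3 edges, delete both glued faces → V=33, E=82, F=51.
Check: V − E + F = 33 − 82 + 51 = 2.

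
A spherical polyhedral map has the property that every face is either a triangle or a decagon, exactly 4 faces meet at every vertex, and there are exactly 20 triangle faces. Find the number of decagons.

2

Let x be the number of decagons; then F = 20 + x.
Edge–face incidences: 2E = 3·20 + 10·x = 60 + 10x.
Every vertex has degree 4, so 4V = 2E.
Euler: V − E + F = 2 ⇒ (2E)/4 − E + (20 + x) = 2.
Multiply by 8: 2·(2E) − 4·(2E) + 8·(20 + x) = 16, i.e. 160 + 8x − 2·(60 + 10x) = 16.
Collecting terms: −12x + 40 = 16, so −12x = −24, so x = 2.
Then 2E = 60 + 10·2 = 80, so E = 40, V = 2E/4 = 20, F = 20 + 2 = 22.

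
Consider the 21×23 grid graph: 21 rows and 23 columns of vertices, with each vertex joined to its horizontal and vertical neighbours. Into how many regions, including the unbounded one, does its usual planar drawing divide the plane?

The grid has V = 21·23 = 483 vertices and E = 21·22 + 23·20 = 922 edges.
F = 2 − V + E = 2 − 483 + 922 = 441.

441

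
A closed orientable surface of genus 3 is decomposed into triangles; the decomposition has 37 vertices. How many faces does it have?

82

χ = 2 − 2·3 = -4, and every face is a triangle so 3F = 2E.
V − E + F = -4 with E = 3F/2 gives 37 − (3/2 − 1)·F = -4, so F = 82 and E = 123.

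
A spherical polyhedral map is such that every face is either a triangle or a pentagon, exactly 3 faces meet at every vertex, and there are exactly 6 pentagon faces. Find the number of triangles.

2

Let x be the number of triangles; then F = 6 + x.
Edge–face incidences: 2E = 5·6 + 3·x = 30 + 3x.
Every vertex has degree 3, so 3V = 2E.
Euler: V − E + F = 2 ⇒ (2E)/3 − E + (6 + x) = 2.
Multiply by 6: 2·(2E) − 3·(2E) + 6·(6 + x) = 12, i.e. 36 + 6x − (30 + 3x) = 12.
Collecting terms: 3x + 6 = 12, so 3x = 6, so x = 2.
Then 2E = 30 + 3·2 = 36, so E = 18, V = 2E/3 = 12, F = 6 + 2 = 8.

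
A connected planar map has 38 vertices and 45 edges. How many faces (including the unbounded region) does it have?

Euler's formula for a connected plane graph: V − E + F = 2, so F = 2 − 38 + 45 = 9.

9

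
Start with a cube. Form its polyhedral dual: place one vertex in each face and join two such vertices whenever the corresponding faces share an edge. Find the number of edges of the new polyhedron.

12

The base solid has V = 8, E = 12, F = 6.
The dual swaps V and F and preserves E: V′ = F = 6, E′ = E = 12, F′ = V = 8.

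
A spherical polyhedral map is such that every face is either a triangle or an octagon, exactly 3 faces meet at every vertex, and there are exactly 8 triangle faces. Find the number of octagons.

6

Let x be the number of octagons; then F = 8 + x.
Edge–face incidences: 2E = 3·8 + 8·x = 24 + 8x.
Every vertex has degree 3, so 3V = 2E.
Euler: V − E + F = 2 ⇒ (2E)/3 − E + (8 + x) = 2.
Multiply by 6: 2·(2E) − 3·(2E) + 6·(8 + x) = 12, i.e. 48 + 6x − (24 + 8x) = 12.
Collecting terms: −2x + 24 = 12, so −2x = −12, so x = 6.
Then 2E = 24 + 8·6 = 72, so E = 36, V = 2E/3 = 24, F = 8 + 6 = 14.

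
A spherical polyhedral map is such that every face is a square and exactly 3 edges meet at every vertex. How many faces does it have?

6

Each face has 4 edges and each edge borders two faces, so 2E = 4F.
Each vertex has degree 3, so 3V = 2E and hence V = 4F/3.
Euler: V − E + F = 2 ⇒ (4F/3) − (4F/2) + F = 2.
Multiply by 6: (8 − 12 + 6)F = 12, i.e. 2F = 12.
So F = 6, E = 4·6/2 = 12, V = 4·6/3 = 8.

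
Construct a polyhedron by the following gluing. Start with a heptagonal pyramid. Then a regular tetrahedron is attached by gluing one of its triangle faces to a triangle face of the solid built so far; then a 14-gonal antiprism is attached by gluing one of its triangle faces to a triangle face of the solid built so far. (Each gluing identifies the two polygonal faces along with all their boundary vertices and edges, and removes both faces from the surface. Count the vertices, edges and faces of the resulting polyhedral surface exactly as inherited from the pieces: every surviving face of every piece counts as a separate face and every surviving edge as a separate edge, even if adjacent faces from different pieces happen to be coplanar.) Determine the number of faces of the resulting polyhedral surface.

A heptagonal pyramid: V=8, E=14, F=8.
Attach a regular tetrahedron (V=4, E=6, F=4) along a 3-gon: merge 3 vertices and 3 edges, delete both glued faces → V=9, E=17, F=10.
Attach a 14-gonal antiprism (V=28, E=56, F=30) along a 3-gon: merge 3 vertices and 3 edges, delete both glued faces → V=34, E=70, F=38.
Check: V − E + F = 34 − 70 + 38 = 2.

38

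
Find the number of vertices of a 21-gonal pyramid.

A pyramid on an n-gon base has one n-gon and n triangles: V = 21 + 1 = 22, E = 2·21 = 42, F = 21 + 1 = 22.

22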